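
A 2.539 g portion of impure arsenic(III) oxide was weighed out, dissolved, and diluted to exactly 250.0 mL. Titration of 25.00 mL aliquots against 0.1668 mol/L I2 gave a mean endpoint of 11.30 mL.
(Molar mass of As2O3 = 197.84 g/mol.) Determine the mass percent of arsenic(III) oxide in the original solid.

73.43 %

As2O3 + 2 I2 + 2 H2O → As2O5 + 4 HI
n(I2) per titration = 0.01130 × 0.1668 = 1.885 × 10^-3 mol
From the 1:2 ratio, n(As2O3) in each aliquot = 1/2 × 1.885 × 10^-3 = 9.424 × 10^-4 mol
n(As2O3) in the whole flask = 9.424 × 10^-4 × 250.0/25.00 = 9.424 × 10^-3 mol
mass of As2O3 = 9.424 × 10^-3 × 197.84 = 1.864 g
% As2O3 = 1.864 / 2.539 × 100 = 73.43 %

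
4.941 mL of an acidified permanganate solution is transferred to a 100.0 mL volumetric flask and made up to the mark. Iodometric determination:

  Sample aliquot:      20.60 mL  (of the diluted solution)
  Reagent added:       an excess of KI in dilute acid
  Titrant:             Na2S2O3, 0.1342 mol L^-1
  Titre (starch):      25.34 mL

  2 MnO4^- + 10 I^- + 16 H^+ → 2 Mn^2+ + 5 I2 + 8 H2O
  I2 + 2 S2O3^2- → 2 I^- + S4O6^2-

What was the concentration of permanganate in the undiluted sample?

0.6682 mol/L

n(S2O3^2-) = 0.02534 × 0.1342 = 3.401 × 10^-3 mol
n(I2) = n(S2O3^2-)/2 = 1.700 × 10^-3 mol
From the 2:5 ratio, n(MnO4^-) in the aliquot = 2/5 × 1.700 × 10^-3 = 6.801 × 10^-4 mol
[MnO4^-]_dilute = 6.801 × 10^-4 / 0.02060 = 0.03302 mol/L
[MnO4^-]_original = 0.03302 × 100.0/4.941 = 0.6682 mol/L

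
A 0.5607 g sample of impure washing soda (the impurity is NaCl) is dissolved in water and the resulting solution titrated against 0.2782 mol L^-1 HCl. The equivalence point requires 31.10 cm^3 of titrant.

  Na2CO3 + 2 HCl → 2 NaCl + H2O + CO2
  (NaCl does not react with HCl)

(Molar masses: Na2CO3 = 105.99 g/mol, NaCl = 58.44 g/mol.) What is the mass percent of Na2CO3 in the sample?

81.78 %

n(HCl) = 0.03110 × 0.2782 = 8.652 × 10^-3 mol
Let x = n(Na2CO3), y = n(NaCl).
Titrant: 2x = 8.652 × 10^-3;  mass: 105.99x + 58.44y = 0.5607
Solving, x = 4.326 × 10^-3 mol, y = 1.749 × 10^-3 mol
mass of Na2CO3 = 4.326 × 10^-3 × 105.99 = 0.4585 g
% Na2CO3 = 0.4585 / 0.5607 × 100 = 81.78 %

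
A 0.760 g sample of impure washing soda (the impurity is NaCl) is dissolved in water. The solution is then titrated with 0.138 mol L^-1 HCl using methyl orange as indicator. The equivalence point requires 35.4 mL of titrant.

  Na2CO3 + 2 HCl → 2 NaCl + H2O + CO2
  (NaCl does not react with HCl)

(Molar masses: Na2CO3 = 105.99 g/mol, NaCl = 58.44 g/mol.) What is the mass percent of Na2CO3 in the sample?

34.1 %

n(HCl) = 0.0354 × 0.138 = 4.89 × 10^-3 mol
Let x = n(Na2CO3), y = n(NaCl).
Titrant: 2x = 4.89 × 10^-3;  mass: 105.99x + 58.44y = 0.760
Solving, x = 2.44 × 10^-3 mol, y = 8.57 × 10^-3 mol
mass of Na2CO3 = 2.44 × 10^-3 × 105.99 = 0.259 g
% Na2CO3 = 0.259 / 0.760 × 100 = 34.1 %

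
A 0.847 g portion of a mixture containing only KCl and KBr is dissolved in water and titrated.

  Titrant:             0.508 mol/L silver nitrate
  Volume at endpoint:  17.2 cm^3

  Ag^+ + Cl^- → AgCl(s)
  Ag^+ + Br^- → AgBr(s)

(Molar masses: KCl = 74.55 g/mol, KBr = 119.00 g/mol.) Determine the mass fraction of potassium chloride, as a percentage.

n(AgNO3) = 0.0172 × 0.508 = 8.74 × 10^-3 mol
Let x = n(KCl), y = n(KBr).
Titrant: 1x + 1y = 8.74 × 10^-3;  mass: 74.55x + 119.00y = 0.847
Solving, x = 4.34 × 10^-3 mol, y = 4.40 × 10^-3 mol
mass of KCl = 4.34 × 10^-3 × 74.55 = 0.323 g
% KCl = 0.323 / 0.847 × 100 = 38.2 %

38.2 %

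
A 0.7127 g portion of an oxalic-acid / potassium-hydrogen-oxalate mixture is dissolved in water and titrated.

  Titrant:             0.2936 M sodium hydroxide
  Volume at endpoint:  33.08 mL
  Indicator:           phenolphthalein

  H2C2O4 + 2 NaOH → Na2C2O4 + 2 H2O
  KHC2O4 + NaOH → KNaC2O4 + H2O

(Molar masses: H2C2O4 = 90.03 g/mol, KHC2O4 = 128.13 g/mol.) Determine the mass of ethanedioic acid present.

0.2880 g

n(NaOH) = 0.03308 × 0.2936 = 9.712 × 10^-3 mol
Let x = n(H2C2O4), y = n(KHC2O4).
Titrant: 2x + 1y = 9.712 × 10^-3;  mass: 90.03x + 128.13y = 0.7127
Solving, x = 3.199 × 10^-3 mol, y = 3.315 × 10^-3 mol
mass of H2C2O4 = 3.199 × 10^-3 × 90.03 = 0.2880 g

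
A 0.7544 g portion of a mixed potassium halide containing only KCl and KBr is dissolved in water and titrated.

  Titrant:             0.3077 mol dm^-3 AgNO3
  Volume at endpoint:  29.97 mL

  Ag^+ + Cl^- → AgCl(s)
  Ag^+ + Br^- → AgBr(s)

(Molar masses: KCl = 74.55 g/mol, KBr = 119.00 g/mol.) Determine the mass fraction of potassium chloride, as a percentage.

n(AgNO3) = 0.02997 × 0.3077 = 9.222 × 10^-3 mol
Let x = n(KCl), y = n(KBr).
Titrant: 1x + 1y = 9.222 × 10^-3;  mass: 74.55x + 119.00y = 0.7544
Solving, x = 7.716 × 10^-3 mol, y = 1.505 × 10^-3 mol
mass of KCl = 7.716 × 10^-3 × 74.55 = 0.5753 g
% KCl = 0.5753 / 0.7544 × 100 = 76.25 %

76.25 %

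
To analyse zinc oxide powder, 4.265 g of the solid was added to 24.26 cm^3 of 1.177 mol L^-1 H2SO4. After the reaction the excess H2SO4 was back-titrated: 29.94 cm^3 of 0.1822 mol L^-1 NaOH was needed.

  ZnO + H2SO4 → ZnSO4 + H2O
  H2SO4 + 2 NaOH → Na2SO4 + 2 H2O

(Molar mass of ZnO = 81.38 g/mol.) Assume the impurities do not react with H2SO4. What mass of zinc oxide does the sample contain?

n(H2SO4) added = 0.02426 × 1.177 = 0.02855 mol
n(NaOH) used in back-titration = 0.02994 × 0.1822 = 5.455 × 10^-3 mol
From the 1:2 ratio, n(H2SO4) left over = 1/2 × 5.455 × 10^-3 = 2.728 × 10^-3 mol
n(H2SO4) consumed by analyte = 0.02855 − 2.728 × 10^-3 = 0.02583 mol
n(ZnO) = 0.02583 mol (1:1 ratio)
mass of ZnO = 0.02583 × 81.38 = 2.102 g

2.102 g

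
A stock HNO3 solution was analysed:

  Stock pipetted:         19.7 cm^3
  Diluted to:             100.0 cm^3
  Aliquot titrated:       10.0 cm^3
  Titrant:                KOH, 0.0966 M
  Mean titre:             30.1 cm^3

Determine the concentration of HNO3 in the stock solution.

HNO3 + KOH → KNO3 + H2O
n(KOH) = 0.0301 × 0.0966 = 2.91 × 10^-3 mol
n(HNO3) in the aliquot = 2.91 × 10^-3 mol (1:1 ratio)
[HNO3]_dilute = 2.91 × 10^-3 / 0.0100 = 0.291 mol/L
Dilution factor = 100.0 / 19.7 = 5.076
[HNO3]_stock = 0.291 × 5.076 = 1.48 mol/L

1.48 M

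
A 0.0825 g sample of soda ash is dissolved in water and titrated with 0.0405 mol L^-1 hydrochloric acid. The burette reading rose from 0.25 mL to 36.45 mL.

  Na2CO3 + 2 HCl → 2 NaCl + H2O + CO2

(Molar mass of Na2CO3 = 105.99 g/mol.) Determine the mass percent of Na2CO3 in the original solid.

94.2 %

n(HCl) = 0.0362 L × 0.0405 mol/L = 1.47 × 10^-3 mol
From the 1:2 ratio, n(Na2CO3) = 1/2 × 1.47 × 10^-3 = 7.33 × 10^-4 mol
mass of Na2CO3 = 7.33 × 10^-4 × 105.99 g/mol = 0.0777 g
% Na2CO3 = 0.0777 / 0.0825 × 100 = 94.2 %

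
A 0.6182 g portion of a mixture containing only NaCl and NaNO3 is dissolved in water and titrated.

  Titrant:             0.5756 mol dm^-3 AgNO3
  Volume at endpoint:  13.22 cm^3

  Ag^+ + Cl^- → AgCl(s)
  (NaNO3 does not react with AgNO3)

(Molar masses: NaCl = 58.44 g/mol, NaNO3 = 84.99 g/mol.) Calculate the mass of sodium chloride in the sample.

n(AgNO3) = 0.01322 × 0.5756 = 7.609 × 10^-3 mol
Let x = n(NaCl), y = n(NaNO3).
Titrant: 1x = 7.609 × 10^-3;  mass: 58.44x + 84.99y = 0.6182
Solving, x = 7.609 × 10^-3 mol, y = 2.041 × 10^-3 mol
mass of NaCl = 7.609 × 10^-3 × 58.44 = 0.4447 g

0.4447 g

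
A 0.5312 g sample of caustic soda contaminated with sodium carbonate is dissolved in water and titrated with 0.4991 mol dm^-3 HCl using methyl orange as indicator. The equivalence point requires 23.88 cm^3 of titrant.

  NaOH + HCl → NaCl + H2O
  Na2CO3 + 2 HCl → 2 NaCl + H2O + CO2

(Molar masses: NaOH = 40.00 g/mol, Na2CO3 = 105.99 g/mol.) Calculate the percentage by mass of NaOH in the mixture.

58.19 %

n(HCl) = 0.02388 × 0.4991 = 0.01192 mol
Let x = n(NaOH), y = n(Na2CO3).
Titrant: 1x + 2y = 0.01192;  mass: 40.00x + 105.99y = 0.5312
Solving, x = 7.728 × 10^-3 mol, y = 2.095 × 10^-3 mol
mass of NaOH = 7.728 × 10^-3 × 40.00 = 0.3091 g
% NaOH = 0.3091 / 0.5312 × 100 = 58.19 %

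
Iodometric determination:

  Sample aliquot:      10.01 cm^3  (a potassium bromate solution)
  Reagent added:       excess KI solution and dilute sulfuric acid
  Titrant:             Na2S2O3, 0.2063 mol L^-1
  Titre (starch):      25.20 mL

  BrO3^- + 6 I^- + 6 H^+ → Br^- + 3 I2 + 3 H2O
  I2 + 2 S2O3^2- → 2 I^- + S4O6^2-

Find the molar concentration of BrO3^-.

n(S2O3^2-) = 0.02520 × 0.2063 = 5.199 × 10^-3 mol
n(I2) = n(S2O3^2-)/2 = 2.599 × 10^-3 mol
From the 1:3 ratio, n(BrO3^-) in the aliquot = 1/3 × 2.599 × 10^-3 = 8.665 × 10^-4 mol
[BrO3^-] = 8.665 × 10^-4 / 0.01001 = 0.08656 mol/L

0.08656 mol/L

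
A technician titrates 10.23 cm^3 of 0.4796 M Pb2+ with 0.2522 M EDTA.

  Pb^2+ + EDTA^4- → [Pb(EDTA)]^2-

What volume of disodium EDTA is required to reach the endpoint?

n(Pb2+) = 0.01023 L × 0.4796 mol/L = 4.906 × 10^-3 mol
n(EDTA) = 4.906 × 10^-3 mol (1:1 stoichiometry)
V(EDTA) = 4.906 × 10^-3 mol / 0.2522 mol/L = 0.01945 L = 19.45 mL

19.45 mL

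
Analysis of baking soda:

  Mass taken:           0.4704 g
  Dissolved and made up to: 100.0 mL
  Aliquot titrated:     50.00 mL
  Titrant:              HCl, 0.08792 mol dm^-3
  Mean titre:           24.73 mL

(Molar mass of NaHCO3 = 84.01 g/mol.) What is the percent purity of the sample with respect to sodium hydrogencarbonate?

77.66 %

NaHCO3 + HCl → NaCl + H2O + CO2
n(HCl) per titration = 0.02473 × 0.08792 = 2.174 × 10^-3 mol
n(NaHCO3) in each aliquot = 2.174 × 10^-3 mol (1:1 ratio)
n(NaHCO3) in the whole flask = 2.174 × 10^-3 × 100.0/50.00 = 4.349 × 10^-3 mol
mass of NaHCO3 = 4.349 × 10^-3 × 84.01 = 0.3653 g
% NaHCO3 = 0.3653 / 0.4704 × 100 = 77.66 %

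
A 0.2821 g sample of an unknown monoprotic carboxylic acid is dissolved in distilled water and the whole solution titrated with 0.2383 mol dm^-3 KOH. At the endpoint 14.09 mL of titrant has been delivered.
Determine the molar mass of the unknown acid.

84.02 g/mol

n(KOH) = 0.01409 L × 0.2383 mol/L = 3.358 × 10^-3 mol
n(HA) = 3.358 × 10^-3 mol (1:1 ratio)
M = m / n = 0.2821 g / 3.358 × 10^-3 mol = 84.02 g/mol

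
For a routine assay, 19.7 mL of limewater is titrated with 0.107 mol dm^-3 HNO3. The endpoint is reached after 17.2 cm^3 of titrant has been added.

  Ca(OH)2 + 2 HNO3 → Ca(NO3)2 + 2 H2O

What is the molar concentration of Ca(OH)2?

0.0467 mol/L

n(HNO3) = 0.0172 L × 0.107 mol/L = 1.84 × 10^-3 mol
From the 1:2 mole ratio, n(Ca(OH)2) = 1/2 × 1.84 × 10^-3 = 9.20 × 10^-4 mol
[Ca(OH)2] = 9.20 × 10^-4 mol / 0.0197 L = 0.0467 mol/L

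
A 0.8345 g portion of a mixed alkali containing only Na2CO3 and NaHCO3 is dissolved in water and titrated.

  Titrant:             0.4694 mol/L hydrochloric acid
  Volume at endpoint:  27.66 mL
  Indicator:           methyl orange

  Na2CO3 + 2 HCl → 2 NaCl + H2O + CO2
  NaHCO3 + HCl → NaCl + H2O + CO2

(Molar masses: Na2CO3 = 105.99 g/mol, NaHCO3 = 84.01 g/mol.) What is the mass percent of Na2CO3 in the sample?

52.47 %

n(HCl) = 0.02766 × 0.4694 = 0.01298 mol
Let x = n(Na2CO3), y = n(NaHCO3).
Titrant: 2x + 1y = 0.01298;  mass: 105.99x + 84.01y = 0.8345
Solving, x = 4.131 × 10^-3 mol, y = 4.721 × 10^-3 mol
mass of Na2CO3 = 4.131 × 10^-3 × 105.99 = 0.4379 g
% Na2CO3 = 0.4379 / 0.8345 × 100 = 52.47 %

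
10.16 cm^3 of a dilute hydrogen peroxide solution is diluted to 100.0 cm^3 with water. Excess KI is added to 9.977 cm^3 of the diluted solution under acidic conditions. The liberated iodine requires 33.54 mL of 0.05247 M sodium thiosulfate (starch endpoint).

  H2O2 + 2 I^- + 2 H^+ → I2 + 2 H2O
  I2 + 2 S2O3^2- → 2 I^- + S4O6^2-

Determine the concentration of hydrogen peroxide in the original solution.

0.8681 M

n(S2O3^2-) = 0.03354 × 0.05247 = 1.760 × 10^-3 mol
n(I2) = n(S2O3^2-)/2 = 8.799 × 10^-4 mol
n(H2O2) in the aliquot = 8.799 × 10^-4 mol (1:1 ratio)
[H2O2]_dilute = 8.799 × 10^-4 / 0.009977 = 0.08820 mol/L
[H2O2]_original = 0.08820 × 100.0/10.16 = 0.8681 mol/L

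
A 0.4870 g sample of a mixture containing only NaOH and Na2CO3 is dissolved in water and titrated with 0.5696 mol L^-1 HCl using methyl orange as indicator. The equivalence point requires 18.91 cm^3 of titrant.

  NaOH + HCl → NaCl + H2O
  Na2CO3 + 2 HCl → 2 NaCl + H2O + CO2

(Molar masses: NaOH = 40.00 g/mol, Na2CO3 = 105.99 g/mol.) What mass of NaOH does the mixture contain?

n(HCl) = 0.01891 × 0.5696 = 0.01077 mol
Let x = n(NaOH), y = n(Na2CO3).
Titrant: 1x + 2y = 0.01077;  mass: 40.00x + 105.99y = 0.4870
Solving, x = 6.450 × 10^-3 mol, y = 2.161 × 10^-3 mol
mass of NaOH = 6.450 × 10^-3 × 40.00 = 0.2580 g

0.2580 g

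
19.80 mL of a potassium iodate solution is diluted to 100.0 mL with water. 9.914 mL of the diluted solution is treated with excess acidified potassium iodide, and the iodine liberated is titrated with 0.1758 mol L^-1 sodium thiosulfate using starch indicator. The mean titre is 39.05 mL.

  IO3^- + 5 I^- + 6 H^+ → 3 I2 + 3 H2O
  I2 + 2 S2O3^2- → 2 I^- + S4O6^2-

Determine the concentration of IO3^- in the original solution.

n(S2O3^2-) = 0.03905 × 0.1758 = 6.865 × 10^-3 mol
n(I2) = n(S2O3^2-)/2 = 3.432 × 10^-3 mol
From the 1:3 ratio, n(IO3^-) in the aliquot = 1/3 × 3.432 × 10^-3 = 1.144 × 10^-3 mol
[IO3^-]_dilute = 1.144 × 10^-3 / 0.009914 = 0.1154 mol/L
[IO3^-]_original = 0.1154 × 100.0/19.80 = 0.5829 mol/L

0.5829 mol/L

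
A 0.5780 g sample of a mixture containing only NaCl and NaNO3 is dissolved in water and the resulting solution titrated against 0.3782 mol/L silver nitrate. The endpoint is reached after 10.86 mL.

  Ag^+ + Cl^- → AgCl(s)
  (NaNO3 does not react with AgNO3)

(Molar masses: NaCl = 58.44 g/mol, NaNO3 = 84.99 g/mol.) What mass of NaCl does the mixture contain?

n(AgNO3) = 0.01086 × 0.3782 = 4.107 × 10^-3 mol
Let x = n(NaCl), y = n(NaNO3).
Titrant: 1x = 4.107 × 10^-3;  mass: 58.44x + 84.99y = 0.5780
Solving, x = 4.107 × 10^-3 mol, y = 3.977 × 10^-3 mol
mass of NaCl = 4.107 × 10^-3 × 58.44 = 0.2400 g

0.2400 g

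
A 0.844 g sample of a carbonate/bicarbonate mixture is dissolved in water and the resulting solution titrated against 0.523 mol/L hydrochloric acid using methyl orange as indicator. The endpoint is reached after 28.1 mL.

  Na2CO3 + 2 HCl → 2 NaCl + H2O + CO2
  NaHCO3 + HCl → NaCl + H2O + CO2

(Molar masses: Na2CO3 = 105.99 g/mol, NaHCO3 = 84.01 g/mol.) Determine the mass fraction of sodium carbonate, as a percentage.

n(HCl) = 0.0281 × 0.523 = 0.0147 mol
Let x = n(Na2CO3), y = n(NaHCO3).
Titrant: 2x + 1y = 0.0147;  mass: 105.99x + 84.01y = 0.844
Solving, x = 6.30 × 10^-3 mol, y = 2.10 × 10^-3 mol
mass of Na2CO3 = 6.30 × 10^-3 × 105.99 = 0.667 g
% Na2CO3 = 0.667 / 0.844 × 100 = 79.1 %

79.1 %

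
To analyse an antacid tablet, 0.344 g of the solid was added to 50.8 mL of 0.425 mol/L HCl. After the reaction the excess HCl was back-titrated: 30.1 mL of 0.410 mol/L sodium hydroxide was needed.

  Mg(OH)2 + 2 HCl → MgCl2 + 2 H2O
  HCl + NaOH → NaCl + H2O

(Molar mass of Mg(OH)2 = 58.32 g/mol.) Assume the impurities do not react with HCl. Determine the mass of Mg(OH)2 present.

0.270 g

n(HCl) added = 0.0508 × 0.425 = 0.0216 mol
n(NaOH) used in back-titration = 0.0301 × 0.410 = 0.0123 mol
n(HCl) left over = 0.0123 mol (1:1 ratio)
n(HCl) consumed by analyte = 0.0216 − 0.0123 = 9.25 × 10^-3 mol
From the 1:2 ratio, n(Mg(OH)2) = 1/2 × 9.25 × 10^-3 = 4.62 × 10^-3 mol
mass of Mg(OH)2 = 4.62 × 10^-3 × 58.32 = 0.270 g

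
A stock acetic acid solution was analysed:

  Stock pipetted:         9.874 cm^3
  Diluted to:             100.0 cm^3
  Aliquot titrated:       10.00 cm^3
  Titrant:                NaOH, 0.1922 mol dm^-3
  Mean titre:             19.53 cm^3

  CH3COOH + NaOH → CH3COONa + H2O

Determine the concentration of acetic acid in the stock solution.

n(NaOH) = 0.01953 × 0.1922 = 3.754 × 10^-3 mol
n(CH3COOH) in the aliquot = 3.754 × 10^-3 mol (1:1 ratio)
[CH3COOH]_dilute = 3.754 × 10^-3 / 0.01000 = 0.3754 mol/L
Dilution factor = 100.0 / 9.874 = 10.13
[CH3COOH]_stock = 0.3754 × 10.13 = 3.802 mol/L

3.802 mol/L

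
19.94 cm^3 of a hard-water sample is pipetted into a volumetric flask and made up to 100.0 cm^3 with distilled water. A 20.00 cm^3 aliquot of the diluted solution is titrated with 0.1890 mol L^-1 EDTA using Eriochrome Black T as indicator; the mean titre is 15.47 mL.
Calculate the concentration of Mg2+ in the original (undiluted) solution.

Mg^2+ + EDTA^4- → [Mg(EDTA)]^2-
n(EDTA) = 0.01547 × 0.1890 = 2.924 × 10^-3 mol
n(Mg2+) in the aliquot = 2.924 × 10^-3 mol (1:1 ratio)
[Mg2+]_dilute = 2.924 × 10^-3 / 0.02000 = 0.1462 mol/L
Dilution factor = 100.0 / 19.94 = 5.015
[Mg2+]_stock = 0.1462 × 5.015 = 0.7332 mol/L

0.7332 mol/L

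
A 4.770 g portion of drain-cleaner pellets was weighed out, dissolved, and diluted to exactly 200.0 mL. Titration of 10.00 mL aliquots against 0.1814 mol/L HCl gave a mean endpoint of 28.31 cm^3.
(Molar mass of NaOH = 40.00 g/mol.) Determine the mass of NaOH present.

NaOH + HCl → NaCl + H2O
n(HCl) per titration = 0.02831 × 0.1814 = 5.135 × 10^-3 mol
n(NaOH) in each aliquot = 5.135 × 10^-3 mol (1:1 ratio)
n(NaOH) in the whole flask = 5.135 × 10^-3 × 200.0/10.00 = 0.1027 mol
mass of NaOH = 0.1027 × 40.00 = 4.108 g

4.108 g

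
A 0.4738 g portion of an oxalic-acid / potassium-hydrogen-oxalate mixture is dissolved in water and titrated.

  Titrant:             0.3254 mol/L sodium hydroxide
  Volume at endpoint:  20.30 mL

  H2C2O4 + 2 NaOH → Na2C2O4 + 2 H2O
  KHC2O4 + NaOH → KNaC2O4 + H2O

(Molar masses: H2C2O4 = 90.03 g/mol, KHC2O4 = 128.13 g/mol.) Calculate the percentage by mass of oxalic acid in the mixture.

n(NaOH) = 0.02030 × 0.3254 = 6.606 × 10^-3 mol
Let x = n(H2C2O4), y = n(KHC2O4).
Titrant: 2x + 1y = 6.606 × 10^-3;  mass: 90.03x + 128.13y = 0.4738
Solving, x = 2.241 × 10^-3 mol, y = 2.123 × 10^-3 mol
mass of H2C2O4 = 2.241 × 10^-3 × 90.03 = 0.2018 g
% H2C2O4 = 0.2018 / 0.4738 × 100 = 42.59 %

42.59 %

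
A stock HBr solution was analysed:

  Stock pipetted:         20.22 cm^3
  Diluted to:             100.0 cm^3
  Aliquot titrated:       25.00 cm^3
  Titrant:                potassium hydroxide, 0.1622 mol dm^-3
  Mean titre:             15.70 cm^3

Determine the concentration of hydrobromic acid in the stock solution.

0.5038 mol/L

HBr + KOH → KBr + H2O
n(KOH) = 0.01570 × 0.1622 = 2.547 × 10^-3 mol
n(HBr) in the aliquot = 2.547 × 10^-3 mol (1:1 ratio)
[HBr]_dilute = 2.547 × 10^-3 / 0.02500 = 0.1019 mol/L
Dilution factor = 100.0 / 20.22 = 4.946
[HBr]_stock = 0.1019 × 4.946 = 0.5038 mol/L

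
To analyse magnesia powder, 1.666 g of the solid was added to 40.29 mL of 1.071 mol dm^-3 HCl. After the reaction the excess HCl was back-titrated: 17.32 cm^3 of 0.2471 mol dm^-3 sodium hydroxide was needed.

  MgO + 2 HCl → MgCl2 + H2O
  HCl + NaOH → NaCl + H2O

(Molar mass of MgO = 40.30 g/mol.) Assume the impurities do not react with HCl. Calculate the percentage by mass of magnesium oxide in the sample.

47.01 %

n(HCl) added = 0.04029 × 1.071 = 0.04315 mol
n(NaOH) used in back-titration = 0.01732 × 0.2471 = 4.280 × 10^-3 mol
n(HCl) left over = 4.280 × 10^-3 mol (1:1 ratio)
n(HCl) consumed by analyte = 0.04315 − 4.280 × 10^-3 = 0.03887 mol
From the 1:2 ratio, n(MgO) = 1/2 × 0.03887 = 0.01944 mol
mass of MgO = 0.01944 × 40.30 = 0.7832 g
% MgO = 0.7832 / 1.666 × 100 = 47.01 %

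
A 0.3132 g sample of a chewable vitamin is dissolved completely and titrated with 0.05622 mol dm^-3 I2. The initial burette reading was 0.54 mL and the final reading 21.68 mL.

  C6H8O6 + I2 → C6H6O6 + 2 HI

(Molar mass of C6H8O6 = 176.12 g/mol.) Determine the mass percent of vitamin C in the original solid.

n(I2) = 0.02114 L × 0.05622 mol/L = 1.188 × 10^-3 mol
n(C6H8O6) = 1.188 × 10^-3 mol (1:1 ratio)
mass of C6H8O6 = 1.188 × 10^-3 × 176.12 g/mol = 0.2093 g
% C6H8O6 = 0.2093 / 0.3132 × 100 = 66.83 %

66.83 %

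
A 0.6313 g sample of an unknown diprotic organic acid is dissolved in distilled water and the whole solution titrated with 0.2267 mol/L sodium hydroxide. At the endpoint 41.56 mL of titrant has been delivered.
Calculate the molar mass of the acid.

134.0 g/mol

n(NaOH) = 0.04156 L × 0.2267 mol/L = 9.422 × 10^-3 mol
From the 1:2 ratio, n(H2A) = 1/2 × 9.422 × 10^-3 = 4.711 × 10^-3 mol
M = m / n = 0.6313 g / 4.711 × 10^-3 mol = 134.0 g/mol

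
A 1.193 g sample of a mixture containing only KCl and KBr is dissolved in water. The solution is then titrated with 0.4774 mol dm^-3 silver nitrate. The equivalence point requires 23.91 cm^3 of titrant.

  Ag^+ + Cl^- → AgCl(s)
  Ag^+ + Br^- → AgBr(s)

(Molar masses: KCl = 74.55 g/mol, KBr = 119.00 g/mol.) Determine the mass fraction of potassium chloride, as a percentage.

23.24 %

n(AgNO3) = 0.02391 × 0.4774 = 0.01141 mol
Let x = n(KCl), y = n(KBr).
Titrant: 1x + 1y = 0.01141;  mass: 74.55x + 119.00y = 1.193
Solving, x = 3.720 × 10^-3 mol, y = 7.695 × 10^-3 mol
mass of KCl = 3.720 × 10^-3 × 74.55 = 0.2773 g
% KCl = 0.2773 / 1.193 × 100 = 23.24 %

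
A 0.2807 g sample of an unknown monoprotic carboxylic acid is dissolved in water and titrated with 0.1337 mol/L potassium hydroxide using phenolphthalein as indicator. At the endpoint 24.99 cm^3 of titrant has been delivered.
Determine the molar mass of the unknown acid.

84.01 g/mol

n(KOH) = 0.02499 L × 0.1337 mol/L = 3.341 × 10^-3 mol
n(HA) = 3.341 × 10^-3 mol (1:1 ratio)
M = m / n = 0.2807 g / 3.341 × 10^-3 mol = 84.01 g/mol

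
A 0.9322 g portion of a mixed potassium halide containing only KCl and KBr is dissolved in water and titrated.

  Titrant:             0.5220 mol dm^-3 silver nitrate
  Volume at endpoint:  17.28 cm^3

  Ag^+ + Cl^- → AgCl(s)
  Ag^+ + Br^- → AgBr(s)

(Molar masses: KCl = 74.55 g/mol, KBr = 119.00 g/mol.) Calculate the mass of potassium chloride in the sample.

0.2368 g

n(AgNO3) = 0.01728 × 0.5220 = 9.020 × 10^-3 mol
Let x = n(KCl), y = n(KBr).
Titrant: 1x + 1y = 9.020 × 10^-3;  mass: 74.55x + 119.00y = 0.9322
Solving, x = 3.177 × 10^-3 mol, y = 5.844 × 10^-3 mol
mass of KCl = 3.177 × 10^-3 × 74.55 = 0.2368 g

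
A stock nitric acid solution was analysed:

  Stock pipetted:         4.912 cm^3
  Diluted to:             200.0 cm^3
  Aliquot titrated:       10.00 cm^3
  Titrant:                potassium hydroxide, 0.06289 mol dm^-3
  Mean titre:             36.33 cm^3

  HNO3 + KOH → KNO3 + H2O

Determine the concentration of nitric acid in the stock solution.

n(KOH) = 0.03633 × 0.06289 = 2.285 × 10^-3 mol
n(HNO3) in the aliquot = 2.285 × 10^-3 mol (1:1 ratio)
[HNO3]_dilute = 2.285 × 10^-3 / 0.01000 = 0.2285 mol/L
Dilution factor = 200.0 / 4.912 = 40.72
[HNO3]_stock = 0.2285 × 40.72 = 9.303 mol/L

9.303 mol/L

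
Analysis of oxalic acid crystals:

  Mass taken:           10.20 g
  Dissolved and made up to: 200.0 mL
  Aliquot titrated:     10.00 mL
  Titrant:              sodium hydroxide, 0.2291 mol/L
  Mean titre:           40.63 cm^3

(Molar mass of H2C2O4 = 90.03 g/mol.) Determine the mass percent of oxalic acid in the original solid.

82.16 %

H2C2O4 + 2 NaOH → Na2C2O4 + 2 H2O
n(NaOH) per titration = 0.04063 × 0.2291 = 9.308 × 10^-3 mol
From the 1:2 ratio, n(H2C2O4) in each aliquot = 1/2 × 9.308 × 10^-3 = 4.654 × 10^-3 mol
n(H2C2O4) in the whole flask = 4.654 × 10^-3 × 200.0/10.00 = 0.09308 mol
mass of H2C2O4 = 0.09308 × 90.03 = 8.380 g
% H2C2O4 = 8.380 / 10.20 × 100 = 82.16 %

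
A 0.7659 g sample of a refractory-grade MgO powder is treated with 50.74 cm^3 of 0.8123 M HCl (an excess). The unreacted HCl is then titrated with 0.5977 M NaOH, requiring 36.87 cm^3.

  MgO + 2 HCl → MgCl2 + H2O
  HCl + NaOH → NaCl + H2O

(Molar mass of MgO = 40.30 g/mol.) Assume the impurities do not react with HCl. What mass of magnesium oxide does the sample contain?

0.3865 g

n(HCl) added = 0.05074 × 0.8123 = 0.04122 mol
n(NaOH) used in back-titration = 0.03687 × 0.5977 = 0.02204 mol
n(HCl) left over = 0.02204 mol (1:1 ratio)
n(HCl) consumed by analyte = 0.04122 − 0.02204 = 0.01918 mol
From the 1:2 ratio, n(MgO) = 1/2 × 0.01918 = 9.589 × 10^-3 mol
mass of MgO = 9.589 × 10^-3 × 40.30 = 0.3865 g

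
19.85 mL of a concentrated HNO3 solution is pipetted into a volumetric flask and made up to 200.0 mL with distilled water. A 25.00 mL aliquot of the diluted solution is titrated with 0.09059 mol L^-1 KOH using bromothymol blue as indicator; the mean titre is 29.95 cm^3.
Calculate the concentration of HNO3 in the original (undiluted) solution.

HNO3 + KOH → KNO3 + H2O
n(KOH) = 0.02995 × 0.09059 = 2.713 × 10^-3 mol
n(HNO3) in the aliquot = 2.713 × 10^-3 mol (1:1 ratio)
[HNO3]_dilute = 2.713 × 10^-3 / 0.02500 = 0.1085 mol/L
Dilution factor = 200.0 / 19.85 = 10.08
[HNO3]_stock = 0.1085 × 10.08 = 1.093 mol/L

1.093 mol/L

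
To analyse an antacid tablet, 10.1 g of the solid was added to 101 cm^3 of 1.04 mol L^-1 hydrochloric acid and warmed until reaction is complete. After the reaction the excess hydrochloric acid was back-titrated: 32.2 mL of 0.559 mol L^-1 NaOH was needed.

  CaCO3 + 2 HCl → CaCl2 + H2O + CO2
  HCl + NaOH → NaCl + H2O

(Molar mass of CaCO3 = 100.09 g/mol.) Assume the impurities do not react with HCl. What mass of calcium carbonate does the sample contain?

4.36 g

n(HCl) added = 0.101 × 1.04 = 0.105 mol
n(NaOH) used in back-titration = 0.0322 × 0.559 = 0.0180 mol
n(HCl) left over = 0.0180 mol (1:1 ratio)
n(HCl) consumed by analyte = 0.105 − 0.0180 = 0.0870 mol
From the 1:2 ratio, n(CaCO3) = 1/2 × 0.0870 = 0.0435 mol
mass of CaCO3 = 0.0435 × 100.09 = 4.36 g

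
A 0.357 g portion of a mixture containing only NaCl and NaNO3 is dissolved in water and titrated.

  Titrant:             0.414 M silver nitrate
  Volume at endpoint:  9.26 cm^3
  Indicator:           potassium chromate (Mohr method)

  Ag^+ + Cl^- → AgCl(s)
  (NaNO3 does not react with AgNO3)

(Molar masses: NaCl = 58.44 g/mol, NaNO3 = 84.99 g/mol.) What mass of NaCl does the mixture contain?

0.224 g

n(AgNO3) = 0.00926 × 0.414 = 3.83 × 10^-3 mol
Let x = n(NaCl), y = n(NaNO3).
Titrant: 1x = 3.83 × 10^-3;  mass: 58.44x + 84.99y = 0.357
Solving, x = 3.83 × 10^-3 mol, y = 1.56 × 10^-3 mol
mass of NaCl = 3.83 × 10^-3 × 58.44 = 0.224 g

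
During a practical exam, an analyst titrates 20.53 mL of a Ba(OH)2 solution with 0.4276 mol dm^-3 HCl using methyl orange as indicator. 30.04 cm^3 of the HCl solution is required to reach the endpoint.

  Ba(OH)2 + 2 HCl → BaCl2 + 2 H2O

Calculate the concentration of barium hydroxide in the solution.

0.3128 mol/L

n(HCl) = 0.03004 L × 0.4276 mol/L = 0.01285 mol
From the 1:2 mole ratio, n(Ba(OH)2) = 1/2 × 0.01285 = 6.423 × 10^-3 mol
[Ba(OH)2] = 6.423 × 10^-3 mol / 0.02053 L = 0.3128 mol/L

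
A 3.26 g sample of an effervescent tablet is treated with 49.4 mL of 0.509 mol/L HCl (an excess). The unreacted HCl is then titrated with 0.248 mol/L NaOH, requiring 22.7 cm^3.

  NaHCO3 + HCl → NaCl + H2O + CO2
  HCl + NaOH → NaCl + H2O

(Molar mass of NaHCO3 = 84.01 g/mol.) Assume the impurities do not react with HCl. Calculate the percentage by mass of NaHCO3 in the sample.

50.3 %

n(HCl) added = 0.0494 × 0.509 = 0.0251 mol
n(NaOH) used in back-titration = 0.0227 × 0.248 = 5.63 × 10^-3 mol
n(HCl) left over = 5.63 × 10^-3 mol (1:1 ratio)
n(HCl) consumed by analyte = 0.0251 − 5.63 × 10^-3 = 0.0195 mol
n(NaHCO3) = 0.0195 mol (1:1 ratio)
mass of NaHCO3 = 0.0195 × 84.01 = 1.64 g
% NaHCO3 = 1.64 / 3.26 × 100 = 50.3 %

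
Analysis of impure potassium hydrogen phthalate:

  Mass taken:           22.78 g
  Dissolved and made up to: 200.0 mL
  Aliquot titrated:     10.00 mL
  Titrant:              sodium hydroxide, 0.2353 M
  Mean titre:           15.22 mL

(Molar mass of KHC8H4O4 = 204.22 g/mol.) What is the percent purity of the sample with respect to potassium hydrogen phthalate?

64.21 %

KHC8H4O4 + NaOH → KNaC8H4O4 + H2O
n(NaOH) per titration = 0.01522 × 0.2353 = 3.581 × 10^-3 mol
n(KHC8H4O4) in each aliquot = 3.581 × 10^-3 mol (1:1 ratio)
n(KHC8H4O4) in the whole flask = 3.581 × 10^-3 × 200.0/10.00 = 0.07163 mol
mass of KHC8H4O4 = 0.07163 × 204.22 = 14.63 g
% KHC8H4O4 = 14.63 / 22.78 × 100 = 64.21 %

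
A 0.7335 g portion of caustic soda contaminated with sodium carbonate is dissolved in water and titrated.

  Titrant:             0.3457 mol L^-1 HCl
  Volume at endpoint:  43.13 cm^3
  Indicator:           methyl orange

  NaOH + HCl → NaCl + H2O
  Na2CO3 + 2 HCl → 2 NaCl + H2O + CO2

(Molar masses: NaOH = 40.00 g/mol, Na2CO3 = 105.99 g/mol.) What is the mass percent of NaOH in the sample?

n(HCl) = 0.04313 × 0.3457 = 0.01491 mol
Let x = n(NaOH), y = n(Na2CO3).
Titrant: 1x + 2y = 0.01491;  mass: 40.00x + 105.99y = 0.7335
Solving, x = 4.360 × 10^-3 mol, y = 5.275 × 10^-3 mol
mass of NaOH = 4.360 × 10^-3 × 40.00 = 0.1744 g
% NaOH = 0.1744 / 0.7335 × 100 = 23.78 %

23.78 %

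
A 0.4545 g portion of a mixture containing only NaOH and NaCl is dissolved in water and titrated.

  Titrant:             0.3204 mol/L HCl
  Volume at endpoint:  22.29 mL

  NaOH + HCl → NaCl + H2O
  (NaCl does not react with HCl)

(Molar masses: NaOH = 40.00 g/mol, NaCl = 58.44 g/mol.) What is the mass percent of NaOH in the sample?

n(HCl) = 0.02229 × 0.3204 = 7.142 × 10^-3 mol
Let x = n(NaOH), y = n(NaCl).
Titrant: 1x = 7.142 × 10^-3;  mass: 40.00x + 58.44y = 0.4545
Solving, x = 7.142 × 10^-3 mol, y = 2.889 × 10^-3 mol
mass of NaOH = 7.142 × 10^-3 × 40.00 = 0.2857 g
% NaOH = 0.2857 / 0.4545 × 100 = 62.85 %

62.85 %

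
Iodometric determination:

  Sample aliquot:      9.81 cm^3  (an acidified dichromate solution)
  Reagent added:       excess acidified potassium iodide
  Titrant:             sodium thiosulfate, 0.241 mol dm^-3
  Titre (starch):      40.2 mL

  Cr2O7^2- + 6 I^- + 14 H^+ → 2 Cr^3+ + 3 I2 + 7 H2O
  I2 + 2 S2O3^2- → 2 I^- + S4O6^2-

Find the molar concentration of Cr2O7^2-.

n(S2O3^2-) = 0.0402 × 0.241 = 9.69 × 10^-3 mol
n(I2) = n(S2O3^2-)/2 = 4.84 × 10^-3 mol
From the 1:3 ratio, n(Cr2O7^2-) in the aliquot = 1/3 × 4.84 × 10^-3 = 1.61 × 10^-3 mol
[Cr2O7^2-] = 1.61 × 10^-3 / 0.00981 = 0.165 mol/L

0.165 mol/L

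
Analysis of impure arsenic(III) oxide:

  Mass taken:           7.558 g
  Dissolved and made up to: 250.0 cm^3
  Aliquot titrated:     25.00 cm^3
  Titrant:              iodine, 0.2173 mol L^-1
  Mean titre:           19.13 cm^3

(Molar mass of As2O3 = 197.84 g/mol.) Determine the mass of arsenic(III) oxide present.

4.112 g

As2O3 + 2 I2 + 2 H2O → As2O5 + 4 HI
n(I2) per titration = 0.01913 × 0.2173 = 4.157 × 10^-3 mol
From the 1:2 ratio, n(As2O3) in each aliquot = 1/2 × 4.157 × 10^-3 = 2.078 × 10^-3 mol
n(As2O3) in the whole flask = 2.078 × 10^-3 × 250.0/25.00 = 0.02078 mol
mass of As2O3 = 0.02078 × 197.84 = 4.112 g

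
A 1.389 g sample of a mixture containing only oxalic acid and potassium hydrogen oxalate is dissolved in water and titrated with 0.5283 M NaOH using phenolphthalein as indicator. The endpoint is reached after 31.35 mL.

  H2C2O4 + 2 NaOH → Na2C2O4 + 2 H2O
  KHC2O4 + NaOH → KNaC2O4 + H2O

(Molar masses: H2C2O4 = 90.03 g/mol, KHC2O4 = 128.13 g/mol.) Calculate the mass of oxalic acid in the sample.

0.3971 g

n(NaOH) = 0.03135 × 0.5283 = 0.01656 mol
Let x = n(H2C2O4), y = n(KHC2O4).
Titrant: 2x + 1y = 0.01656;  mass: 90.03x + 128.13y = 1.389
Solving, x = 4.410 × 10^-3 mol, y = 7.742 × 10^-3 mol
mass of H2C2O4 = 4.410 × 10^-3 × 90.03 = 0.3971 g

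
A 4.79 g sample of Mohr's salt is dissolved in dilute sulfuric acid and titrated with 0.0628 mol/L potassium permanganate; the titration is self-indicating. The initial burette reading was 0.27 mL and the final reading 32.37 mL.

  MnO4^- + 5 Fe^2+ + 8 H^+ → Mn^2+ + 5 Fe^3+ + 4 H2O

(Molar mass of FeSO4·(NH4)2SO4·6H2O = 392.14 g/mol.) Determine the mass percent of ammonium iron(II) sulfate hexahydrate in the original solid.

n(KMnO4) = 0.0321 L × 0.0628 mol/L = 2.02 × 10^-3 mol
From the 5:1 ratio, n(FeSO4·(NH4)2SO4·6H2O) = 5/1 × 2.02 × 10^-3 = 0.0101 mol
mass of FeSO4·(NH4)2SO4·6H2O = 0.0101 × 392.14 g/mol = 3.95 g
% FeSO4·(NH4)2SO4·6H2O = 3.95 / 4.79 × 100 = 82.5 %

82.5 %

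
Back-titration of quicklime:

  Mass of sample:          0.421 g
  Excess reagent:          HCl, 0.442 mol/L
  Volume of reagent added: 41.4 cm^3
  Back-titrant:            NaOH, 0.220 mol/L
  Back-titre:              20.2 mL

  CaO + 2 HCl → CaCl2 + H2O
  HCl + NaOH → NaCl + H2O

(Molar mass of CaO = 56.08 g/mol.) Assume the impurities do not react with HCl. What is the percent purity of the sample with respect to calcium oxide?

92.3 %

n(HCl) added = 0.0414 × 0.442 = 0.0183 mol
n(NaOH) used in back-titration = 0.0202 × 0.220 = 4.44 × 10^-3 mol
n(HCl) left over = 4.44 × 10^-3 mol (1:1 ratio)
n(HCl) consumed by analyte = 0.0183 − 4.44 × 10^-3 = 0.0139 mol
From the 1:2 ratio, n(CaO) = 1/2 × 0.0139 = 6.93 × 10^-3 mol
mass of CaO = 6.93 × 10^-3 × 56.08 = 0.388 g
% CaO = 0.388 / 0.421 × 100 = 92.3 %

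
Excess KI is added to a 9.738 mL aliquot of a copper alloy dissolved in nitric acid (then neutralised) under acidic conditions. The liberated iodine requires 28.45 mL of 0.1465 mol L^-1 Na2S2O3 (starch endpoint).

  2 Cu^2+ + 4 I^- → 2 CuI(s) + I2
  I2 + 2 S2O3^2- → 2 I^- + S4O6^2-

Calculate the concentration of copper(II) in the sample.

n(S2O3^2-) = 0.02845 × 0.1465 = 4.168 × 10^-3 mol
n(I2) = n(S2O3^2-)/2 = 2.084 × 10^-3 mol
From the 2:1 ratio, n(Cu2+) in the aliquot = 2/1 × 2.084 × 10^-3 = 4.168 × 10^-3 mol
[Cu2+] = 4.168 × 10^-3 / 0.009738 = 0.4280 mol/L

0.4280 mol/L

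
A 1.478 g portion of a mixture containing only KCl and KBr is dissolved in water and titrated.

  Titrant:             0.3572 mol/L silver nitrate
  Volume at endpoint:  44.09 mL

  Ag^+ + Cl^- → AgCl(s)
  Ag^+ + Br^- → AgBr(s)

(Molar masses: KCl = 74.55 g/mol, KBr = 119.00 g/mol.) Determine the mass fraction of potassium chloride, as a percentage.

44.95 %

n(AgNO3) = 0.04409 × 0.3572 = 0.01575 mol
Let x = n(KCl), y = n(KBr).
Titrant: 1x + 1y = 0.01575;  mass: 74.55x + 119.00y = 1.478
Solving, x = 8.912 × 10^-3 mol, y = 6.837 × 10^-3 mol
mass of KCl = 8.912 × 10^-3 × 74.55 = 0.6644 g
% KCl = 0.6644 / 1.478 × 100 = 44.95 %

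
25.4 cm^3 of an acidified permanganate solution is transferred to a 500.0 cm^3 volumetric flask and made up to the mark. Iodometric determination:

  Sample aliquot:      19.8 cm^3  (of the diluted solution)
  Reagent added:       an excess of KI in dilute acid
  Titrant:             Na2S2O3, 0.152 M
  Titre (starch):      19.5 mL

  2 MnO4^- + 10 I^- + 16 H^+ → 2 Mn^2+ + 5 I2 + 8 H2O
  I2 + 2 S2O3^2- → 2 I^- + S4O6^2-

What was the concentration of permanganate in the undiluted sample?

n(S2O3^2-) = 0.0195 × 0.152 = 2.96 × 10^-3 mol
n(I2) = n(S2O3^2-)/2 = 1.48 × 10^-3 mol
From the 2:5 ratio, n(MnO4^-) in the aliquot = 2/5 × 1.48 × 10^-3 = 5.93 × 10^-4 mol
[MnO4^-]_dilute = 5.93 × 10^-4 / 0.0198 = 0.0299 mol/L
[MnO4^-]_original = 0.0299 × 500.0/25.4 = 0.589 mol/L

0.589 M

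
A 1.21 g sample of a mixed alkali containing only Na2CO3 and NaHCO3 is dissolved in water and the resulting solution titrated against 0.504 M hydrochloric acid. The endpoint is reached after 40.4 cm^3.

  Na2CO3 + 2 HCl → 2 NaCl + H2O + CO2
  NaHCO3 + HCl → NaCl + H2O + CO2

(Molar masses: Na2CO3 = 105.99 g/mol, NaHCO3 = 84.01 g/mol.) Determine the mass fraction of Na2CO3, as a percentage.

70.7 %

n(HCl) = 0.0404 × 0.504 = 0.0204 mol
Let x = n(Na2CO3), y = n(NaHCO3).
Titrant: 2x + 1y = 0.0204;  mass: 105.99x + 84.01y = 1.21
Solving, x = 8.07 × 10^-3 mol, y = 4.22 × 10^-3 mol
mass of Na2CO3 = 8.07 × 10^-3 × 105.99 = 0.855 g
% Na2CO3 = 0.855 / 1.21 × 100 = 70.7 %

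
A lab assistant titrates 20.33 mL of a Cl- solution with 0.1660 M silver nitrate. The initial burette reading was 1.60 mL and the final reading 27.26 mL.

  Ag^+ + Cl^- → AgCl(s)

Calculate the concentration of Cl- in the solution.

0.2095 M

n(AgNO3) = 0.02566 L × 0.1660 mol/L = 4.260 × 10^-3 mol
n(Cl-) = 4.260 × 10^-3 mol (1:1 mole ratio)
[Cl-] = 4.260 × 10^-3 mol / 0.02033 L = 0.2095 mol/L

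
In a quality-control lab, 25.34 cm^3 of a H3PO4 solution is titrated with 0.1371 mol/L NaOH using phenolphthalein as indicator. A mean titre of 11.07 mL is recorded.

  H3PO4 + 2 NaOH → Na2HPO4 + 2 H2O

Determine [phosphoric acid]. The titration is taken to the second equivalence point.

n(NaOH) = 0.01107 L × 0.1371 mol/L = 1.518 × 10^-3 mol
From the 1:2 mole ratio, n(H3PO4) = 1/2 × 1.518 × 10^-3 = 7.588 × 10^-4 mol
[H3PO4] = 7.588 × 10^-4 mol / 0.02534 L = 0.02995 mol/L

0.02995 mol/L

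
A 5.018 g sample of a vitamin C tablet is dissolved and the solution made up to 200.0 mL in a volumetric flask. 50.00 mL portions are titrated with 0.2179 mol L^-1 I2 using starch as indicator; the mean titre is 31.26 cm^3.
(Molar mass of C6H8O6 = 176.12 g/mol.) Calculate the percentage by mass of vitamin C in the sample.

C6H8O6 + I2 → C6H6O6 + 2 HI
n(I2) per titration = 0.03126 × 0.2179 = 6.812 × 10^-3 mol
n(C6H8O6) in each aliquot = 6.812 × 10^-3 mol (1:1 ratio)
n(C6H8O6) in the whole flask = 6.812 × 10^-3 × 200.0/50.00 = 0.02725 mol
mass of C6H8O6 = 0.02725 × 176.12 = 4.799 g
% C6H8O6 = 4.799 / 5.018 × 100 = 95.63 %

95.63 %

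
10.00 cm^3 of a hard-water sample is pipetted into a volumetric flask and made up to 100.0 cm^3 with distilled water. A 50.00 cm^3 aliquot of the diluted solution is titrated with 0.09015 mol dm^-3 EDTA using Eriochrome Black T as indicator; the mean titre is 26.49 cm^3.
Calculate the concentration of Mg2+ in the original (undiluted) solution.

Mg^2+ + EDTA^4- → [Mg(EDTA)]^2-
n(EDTA) = 0.02649 × 0.09015 = 2.388 × 10^-3 mol
n(Mg2+) in the aliquot = 2.388 × 10^-3 mol (1:1 ratio)
[Mg2+]_dilute = 2.388 × 10^-3 / 0.05000 = 0.04776 mol/L
Dilution factor = 100.0 / 10.00 = 10.00
[Mg2+]_stock = 0.04776 × 10.00 = 0.4776 mol/L

0.4776 mol/L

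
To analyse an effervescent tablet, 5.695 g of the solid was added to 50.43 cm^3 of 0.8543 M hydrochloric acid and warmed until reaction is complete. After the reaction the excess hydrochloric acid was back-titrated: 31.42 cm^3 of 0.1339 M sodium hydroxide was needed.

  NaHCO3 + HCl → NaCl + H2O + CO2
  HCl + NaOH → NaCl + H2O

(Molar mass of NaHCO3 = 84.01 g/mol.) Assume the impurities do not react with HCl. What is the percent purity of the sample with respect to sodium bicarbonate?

57.35 %

n(HCl) added = 0.05043 × 0.8543 = 0.04308 mol
n(NaOH) used in back-titration = 0.03142 × 0.1339 = 4.207 × 10^-3 mol
n(HCl) left over = 4.207 × 10^-3 mol (1:1 ratio)
n(HCl) consumed by analyte = 0.04308 − 4.207 × 10^-3 = 0.03888 mol
n(NaHCO3) = 0.03888 mol (1:1 ratio)
mass of NaHCO3 = 0.03888 × 84.01 = 3.266 g
% NaHCO3 = 3.266 / 5.695 × 100 = 57.35 %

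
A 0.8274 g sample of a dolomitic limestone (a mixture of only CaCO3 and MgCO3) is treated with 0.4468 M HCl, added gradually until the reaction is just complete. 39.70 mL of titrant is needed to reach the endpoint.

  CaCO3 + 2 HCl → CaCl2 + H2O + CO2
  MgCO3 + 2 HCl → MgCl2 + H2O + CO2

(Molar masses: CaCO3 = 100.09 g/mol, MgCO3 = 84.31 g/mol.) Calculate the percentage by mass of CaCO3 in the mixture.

n(HCl) = 0.03970 × 0.4468 = 0.01774 mol
Let x = n(CaCO3), y = n(MgCO3).
Titrant: 2x + 2y = 0.01774;  mass: 100.09x + 84.31y = 0.8274
Solving, x = 5.048 × 10^-3 mol, y = 3.821 × 10^-3 mol
mass of CaCO3 = 5.048 × 10^-3 × 100.09 = 0.5052 g
% CaCO3 = 0.5052 / 0.8274 × 100 = 61.06 %

61.06 %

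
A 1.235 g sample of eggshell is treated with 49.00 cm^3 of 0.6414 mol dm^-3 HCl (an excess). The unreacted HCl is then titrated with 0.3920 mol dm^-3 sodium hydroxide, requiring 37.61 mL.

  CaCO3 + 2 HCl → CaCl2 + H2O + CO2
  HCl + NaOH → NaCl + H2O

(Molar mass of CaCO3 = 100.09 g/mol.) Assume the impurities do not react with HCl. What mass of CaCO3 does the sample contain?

0.8350 g

n(HCl) added = 0.04900 × 0.6414 = 0.03143 mol
n(NaOH) used in back-titration = 0.03761 × 0.3920 = 0.01474 mol
n(HCl) left over = 0.01474 mol (1:1 ratio)
n(HCl) consumed by analyte = 0.03143 − 0.01474 = 0.01669 mol
From the 1:2 ratio, n(CaCO3) = 1/2 × 0.01669 = 8.343 × 10^-3 mol
mass of CaCO3 = 8.343 × 10^-3 × 100.09 = 0.8350 g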